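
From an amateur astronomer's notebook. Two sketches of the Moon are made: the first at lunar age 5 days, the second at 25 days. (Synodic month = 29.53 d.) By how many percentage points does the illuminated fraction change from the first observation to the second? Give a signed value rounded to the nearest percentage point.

First observation: θ = 360°·5/29.53 = 61.0°, so f = 0.257.
Second observation: θ = 304.8°, f = 0.215.
Δf = 0.215 − 0.257 = -0.042, i.e. -4 pp.

-4 percentage points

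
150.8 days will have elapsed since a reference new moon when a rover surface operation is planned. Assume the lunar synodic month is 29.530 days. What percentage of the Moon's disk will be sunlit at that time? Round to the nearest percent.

Reduce mod P: 150.8 − 5×29.530 = 3.15 d into the current lunation.
Elongation θ = 360° × 3.15/29.530 ≈ 38.4°.
Illuminated fraction = (1 − cos 38.4°)/2 = (1 − 0.784)/2 ≈ 0.108, so 11%.

11%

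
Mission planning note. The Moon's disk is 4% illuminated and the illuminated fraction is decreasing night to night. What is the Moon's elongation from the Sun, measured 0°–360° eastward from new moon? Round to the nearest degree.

From f = (1 − cos θ)/2: cos θ = 1 − 2×0.04 = 0.920; arccos → 23.1°.
Since the Moon is past full (waning), take the reflex angle: θ = 360° − 23.1° = 336.9°.

337°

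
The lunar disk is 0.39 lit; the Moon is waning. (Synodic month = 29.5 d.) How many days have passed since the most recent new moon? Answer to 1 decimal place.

cos θ = 1 − 2f = 0.220, giving a principal value of 77.3°.
Since the Moon is past full (waning), take the reflex angle: θ = 360° − 77.3° = 282.7°.
Age = 29.5 × 282.7°/360° ≈ 23.17 days.

23.2 days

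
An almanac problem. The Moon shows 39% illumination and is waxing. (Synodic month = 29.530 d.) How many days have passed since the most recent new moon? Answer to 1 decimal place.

6.3 days

cos θ = 1 − 2f = 0.220, giving a principal value of 77.3°.
The Moon is waxing (0°–180°), so θ = 77.3° directly.
That fraction of the synodic month is 77.3/360 × 29.530 d ≈ 6.34 d.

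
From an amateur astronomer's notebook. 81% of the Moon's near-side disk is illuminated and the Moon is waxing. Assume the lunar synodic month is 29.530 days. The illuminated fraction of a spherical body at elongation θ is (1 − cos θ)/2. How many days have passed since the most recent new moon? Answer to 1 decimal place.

10.5 days

cos θ = 1 − 2f = -0.620, giving a principal value of 128.3°.
Waxing ⇒ before full, so θ = 128.3°.
At 360°/29.530 d per day, 128.3° corresponds to 10.53 days.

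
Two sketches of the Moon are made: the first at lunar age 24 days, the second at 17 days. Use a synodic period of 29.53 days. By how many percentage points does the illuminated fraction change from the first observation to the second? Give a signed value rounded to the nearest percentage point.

First observation: θ = 360°·24/29.53 = 292.6°, so f = 0.308.
Second observation: θ = 207.2°, f = 0.945.
Δf = 0.945 − 0.308 = +0.637, i.e. +64 pp.

+64 pp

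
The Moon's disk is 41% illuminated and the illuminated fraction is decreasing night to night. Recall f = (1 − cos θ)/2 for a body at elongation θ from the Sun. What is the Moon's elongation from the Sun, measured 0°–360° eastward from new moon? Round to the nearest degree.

Invert f = (1 − cos θ)/2 to get cos θ = 1 − 2(0.41) = 0.180, hence θ₀ = arccos 0.180 = 79.6°.
Waning ⇒ past full, so θ = 360° − 79.6° = 280.4°.

280°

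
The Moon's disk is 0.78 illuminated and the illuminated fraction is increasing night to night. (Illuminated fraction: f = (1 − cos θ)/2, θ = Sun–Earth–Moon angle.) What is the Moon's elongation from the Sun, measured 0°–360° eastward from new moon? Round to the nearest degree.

Invert f = (1 − cos θ)/2 to get cos θ = 1 − 2(0.78) = -0.560, hence θ₀ = arccos -0.560 = 124.1°.
The Moon is waxing (0°–180°), so θ = 124.1° directly.

124°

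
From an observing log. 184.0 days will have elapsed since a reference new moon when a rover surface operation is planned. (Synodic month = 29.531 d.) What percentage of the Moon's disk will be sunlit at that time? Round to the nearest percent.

184.0 d spans 6 complete synodic months (6 × 29.531 = 177.19 d) plus 6.81 d.
Phase angle: θ = 360°·(6.81 d)/(29.531 d) = 83.1°.
Illuminated fraction = (1 − cos 83.1°)/2 = (1 − 0.121)/2 ≈ 0.440, so 44%.

44%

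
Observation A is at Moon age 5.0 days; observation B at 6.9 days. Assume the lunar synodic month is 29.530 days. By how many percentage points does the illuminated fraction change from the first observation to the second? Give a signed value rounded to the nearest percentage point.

+19 pp

First observation: θ = 360°·5.0/29.530 = 61.0°, so f = 0.257.
Second observation: θ = 84.1°, f = 0.449.
Δf = 0.449 − 0.257 = +0.192, i.e. +19 pp.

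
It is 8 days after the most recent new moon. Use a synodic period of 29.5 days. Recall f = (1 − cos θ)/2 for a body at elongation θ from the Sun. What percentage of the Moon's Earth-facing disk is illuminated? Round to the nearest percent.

Elongation θ = 360° × 8/29.5 ≈ 97.6°.
Illuminated fraction = (1 − cos 97.6°)/2 = (1 − (-0.133))/2 ≈ 0.566, so 57%.

57%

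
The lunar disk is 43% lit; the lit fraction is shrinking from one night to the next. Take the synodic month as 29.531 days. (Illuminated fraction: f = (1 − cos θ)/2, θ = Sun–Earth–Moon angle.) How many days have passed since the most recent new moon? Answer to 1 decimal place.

22.8 days

Invert f = (1 − cos θ)/2 to get cos θ = 1 − 2(0.43) = 0.140, hence θ₀ = arccos 0.140 = 82.0°.
Since the Moon is past full (waning), take the reflex angle: θ = 360° − 82.0° = 278.0°.
At 360°/29.531 d per day, 278.0° corresponds to 22.81 days.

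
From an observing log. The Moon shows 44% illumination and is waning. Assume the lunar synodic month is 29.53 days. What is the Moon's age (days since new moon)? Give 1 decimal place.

From f = (1 − cos θ)/2: cos θ = 1 − 2×0.44 = 0.120; arccos → 83.1°.
Since the Moon is past full (waning), take the reflex angle: θ = 360° − 83.1° = 276.9°.
Age = 29.53 × 276.9°/360° ≈ 22.71 days.

22.7 days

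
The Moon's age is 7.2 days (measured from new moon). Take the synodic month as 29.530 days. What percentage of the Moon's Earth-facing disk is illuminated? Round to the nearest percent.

48%

The Moon has covered 7.2/29.530 of its cycle, so θ ≈ 360° × 7.2/29.530 = 87.8°.
cos 87.8° = 0.039, so f = (1 − 0.039)/2 = 0.481, so 48%.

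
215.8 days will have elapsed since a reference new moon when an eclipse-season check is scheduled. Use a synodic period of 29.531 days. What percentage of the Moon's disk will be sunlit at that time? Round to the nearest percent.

68%

Reduce mod P: 215.8 − 7×29.531 = 9.08 d into the current lunation.
Phase angle: θ = 360°·(9.08 d)/(29.531 d) = 110.7°.
Illuminated fraction = (1 − cos 110.7°)/2 = (1 − (-0.354))/2 ≈ 0.677, so 68%.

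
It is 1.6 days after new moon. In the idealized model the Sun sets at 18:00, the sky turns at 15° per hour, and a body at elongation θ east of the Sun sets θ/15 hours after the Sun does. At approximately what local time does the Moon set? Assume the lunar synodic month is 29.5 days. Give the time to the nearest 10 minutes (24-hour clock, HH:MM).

19:20

Phase angle: θ = 360°·(1.6 d)/(29.5 d) = 19.5°.
The Moon trails the Sun by θ/15 = 19.5/15 ≈ 1.30 hours.
18:00 + 1.302 h ≈ 19:18 → 19:20 to the nearest ten minutes.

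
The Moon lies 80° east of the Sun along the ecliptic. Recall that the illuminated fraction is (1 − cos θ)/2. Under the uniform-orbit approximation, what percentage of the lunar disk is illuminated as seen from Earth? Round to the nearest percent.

Half-versine of 80°: (1 − 0.174)/2 = 0.413, i.e. 41%.

41%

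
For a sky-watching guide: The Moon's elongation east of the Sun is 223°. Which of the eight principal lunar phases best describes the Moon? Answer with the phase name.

waning gibbous

The waning gibbous sector spans roughly 202°–248°; 223° falls inside it.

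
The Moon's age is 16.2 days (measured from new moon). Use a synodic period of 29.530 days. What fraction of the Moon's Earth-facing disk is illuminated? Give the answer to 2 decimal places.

Phase angle: θ = 360°·(16.2 d)/(29.530 d) = 197.5°.
With cos θ = (-0.954), the lit fraction is (1 − (-0.954))/2 ≈ 0.977.

0.98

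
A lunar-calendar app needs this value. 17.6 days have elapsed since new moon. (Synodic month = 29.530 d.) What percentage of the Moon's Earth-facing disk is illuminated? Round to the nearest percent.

91%

Elongation θ = 360° × 17.6/29.530 ≈ 214.6°.
cos 214.6° = (-0.824), so f = (1 − (-0.824))/2 = 0.912, so 91%.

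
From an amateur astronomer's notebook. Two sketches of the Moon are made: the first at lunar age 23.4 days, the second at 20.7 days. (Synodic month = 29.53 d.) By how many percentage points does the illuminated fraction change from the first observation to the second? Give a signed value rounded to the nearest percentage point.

θ₁ = 360° × 23.4/29.53 = 285.3°, f₁ = (1 − cos θ₁)/2 = 0.368.
θ₂ = 360° × 20.7/29.53 = 252.4°, f₂ = (1 − cos θ₂)/2 = 0.652.
Change = f₂ − f₁ = +0.283 → +28 percentage points.

+28 pp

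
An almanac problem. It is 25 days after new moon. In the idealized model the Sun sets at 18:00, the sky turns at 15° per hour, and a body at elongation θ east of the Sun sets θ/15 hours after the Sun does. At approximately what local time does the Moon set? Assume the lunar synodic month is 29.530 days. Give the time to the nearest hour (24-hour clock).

14:00

Phase angle: θ = 360°·(25 d)/(29.530 d) = 304.8°.
The Moon trails the Sun by θ/15 = 304.8/15 ≈ 20.32 hours.
18:00 + 20.32 h ≈ 14:19 → 14:00 to the nearest hour.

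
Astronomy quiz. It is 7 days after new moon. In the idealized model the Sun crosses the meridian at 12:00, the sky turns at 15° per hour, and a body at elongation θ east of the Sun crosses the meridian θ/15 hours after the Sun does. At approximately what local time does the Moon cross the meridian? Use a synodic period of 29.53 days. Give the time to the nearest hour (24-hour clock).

18:00

The Moon has covered 7/29.53 of its cycle, so θ ≈ 360° × 7/29.53 = 85.3°.
Delay after the Sun = 85.3° / (15°/h) ≈ 5.69 h.
12:00 + 5.69 h ≈ 17:41 → 18:00 to the nearest hour.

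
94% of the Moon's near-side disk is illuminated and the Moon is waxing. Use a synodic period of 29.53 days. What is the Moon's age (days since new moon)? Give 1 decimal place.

From f = (1 − cos θ)/2: cos θ = 1 − 2×0.94 = -0.880; arccos → 151.6°.
The Moon is waxing (0°–180°), so θ = 151.6° directly.
Age = 29.53 × 151.6°/360° ≈ 12.44 days.

12.4 days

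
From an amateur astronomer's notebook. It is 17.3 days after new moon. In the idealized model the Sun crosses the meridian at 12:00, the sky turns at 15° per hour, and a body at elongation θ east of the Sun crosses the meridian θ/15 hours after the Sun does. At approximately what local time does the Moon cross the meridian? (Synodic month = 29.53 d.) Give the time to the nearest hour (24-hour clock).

02:00

Elongation θ = 360° × 17.3/29.53 ≈ 210.9°.
At 15° of sky rotation per hour, 210.9° corresponds to a 14.06 h lag.
12:00 + 14.06 h ≈ 02:04 → 02:00 to the nearest hour.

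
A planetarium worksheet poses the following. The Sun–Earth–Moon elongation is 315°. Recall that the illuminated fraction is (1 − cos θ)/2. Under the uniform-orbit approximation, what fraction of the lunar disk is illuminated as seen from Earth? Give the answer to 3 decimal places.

0.146

f = (1 − cos 315°)/2 = (1 − 0.707)/2 ≈ 0.146.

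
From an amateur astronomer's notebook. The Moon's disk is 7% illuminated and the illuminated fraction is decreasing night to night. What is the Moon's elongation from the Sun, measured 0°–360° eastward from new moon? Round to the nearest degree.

From f = (1 − cos θ)/2: cos θ = 1 − 2×0.07 = 0.860; arccos → 30.7°.
A waning Moon lies in 180°–360°, so θ = 360° − 30.7° = 329.3°.

329°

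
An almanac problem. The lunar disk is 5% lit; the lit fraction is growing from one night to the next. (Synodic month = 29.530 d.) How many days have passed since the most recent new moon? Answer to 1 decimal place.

2.1 days

From f = (1 − cos θ)/2: cos θ = 1 − 2×0.05 = 0.900; arccos → 25.8°.
Before full moon the principal value applies: θ = 25.8°.
Age = 29.530 × 25.8°/360° ≈ 2.12 days.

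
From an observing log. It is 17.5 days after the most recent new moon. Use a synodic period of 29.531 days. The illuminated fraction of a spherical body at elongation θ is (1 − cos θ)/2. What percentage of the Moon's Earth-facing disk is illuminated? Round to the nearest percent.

92%

Elongation θ = 360° × 17.5/29.531 ≈ 213.3°.
cos 213.3° = (-0.835), so f = (1 − (-0.835))/2 = 0.918, so 92%.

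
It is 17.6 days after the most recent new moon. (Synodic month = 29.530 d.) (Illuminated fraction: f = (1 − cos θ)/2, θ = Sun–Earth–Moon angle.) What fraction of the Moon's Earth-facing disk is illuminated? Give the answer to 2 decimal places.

Phase angle: θ = 360°·(17.6 d)/(29.530 d) = 214.6°.
With cos θ = (-0.824), the lit fraction is (1 − (-0.824))/2 ≈ 0.912.

0.91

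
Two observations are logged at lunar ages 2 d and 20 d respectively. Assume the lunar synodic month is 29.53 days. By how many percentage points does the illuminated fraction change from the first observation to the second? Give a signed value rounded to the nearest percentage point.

+68 pp

θ₁ = 360° × 2/29.53 = 24.4°, f₁ = (1 − cos θ₁)/2 = 0.045.
θ₂ = 360° × 20/29.53 = 243.8°, f₂ = (1 − cos θ₂)/2 = 0.721.
Change = f₂ − f₁ = +0.676 → +68 percentage points.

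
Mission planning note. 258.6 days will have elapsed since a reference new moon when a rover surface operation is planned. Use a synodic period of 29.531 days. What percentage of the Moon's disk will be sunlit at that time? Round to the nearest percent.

Reduce mod P: 258.6 − 8×29.531 = 22.35 d into the current lunation.
The Moon has covered 22.35/29.531 of its cycle, so θ ≈ 360° × 22.35/29.531 = 272.5°.
With cos θ = 0.043, the lit fraction is (1 − 0.043)/2 ≈ 0.478, so 48%.

48%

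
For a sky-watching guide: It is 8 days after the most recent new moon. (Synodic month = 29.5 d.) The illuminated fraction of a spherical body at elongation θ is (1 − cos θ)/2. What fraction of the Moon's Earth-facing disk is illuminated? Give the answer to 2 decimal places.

0.57

Phase angle: θ = 360°·(8 d)/(29.5 d) = 97.6°.
cos 97.6° = (-0.133), so f = (1 − (-0.133))/2 = 0.566.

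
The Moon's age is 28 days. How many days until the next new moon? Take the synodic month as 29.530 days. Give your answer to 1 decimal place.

1.5 days

One full lunation from the last new moon is 29.530 d; remaining = 29.530 − 28 = 1.530 d.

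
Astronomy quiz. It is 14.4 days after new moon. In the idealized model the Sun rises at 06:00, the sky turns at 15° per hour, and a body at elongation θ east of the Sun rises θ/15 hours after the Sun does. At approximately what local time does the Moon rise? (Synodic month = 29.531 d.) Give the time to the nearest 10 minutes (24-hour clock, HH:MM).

Elongation θ = 360° × 14.4/29.531 ≈ 175.5°.
At 15° of sky rotation per hour, 175.5° corresponds to a 11.70 h lag.
06:00 + 11.703 h ≈ 17:42 → 17:40 to the nearest ten minutes.

17:40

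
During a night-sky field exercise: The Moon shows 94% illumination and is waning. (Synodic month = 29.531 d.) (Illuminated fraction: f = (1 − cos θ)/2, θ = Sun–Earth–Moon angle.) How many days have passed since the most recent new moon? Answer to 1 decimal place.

17.1 days

From f = (1 − cos θ)/2: cos θ = 1 − 2×0.94 = -0.880; arccos → 151.6°.
A waning Moon lies in 180°–360°, so θ = 360° − 151.6° = 208.4°.
Age = 29.531 × 208.4°/360° ≈ 17.09 days.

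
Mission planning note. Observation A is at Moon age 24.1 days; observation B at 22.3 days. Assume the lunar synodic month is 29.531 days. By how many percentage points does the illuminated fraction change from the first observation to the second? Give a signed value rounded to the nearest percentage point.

+19 percentage points

First observation: θ = 360°·24.1/29.531 = 293.8°, so f = 0.298.
Second observation: θ = 271.8°, f = 0.484.
Δf = 0.484 − 0.298 = +0.186, i.e. +19 pp.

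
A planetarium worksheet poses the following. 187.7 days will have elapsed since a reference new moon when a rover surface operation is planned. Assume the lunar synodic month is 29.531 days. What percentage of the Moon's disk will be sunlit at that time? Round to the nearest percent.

187.7/29.531 = 6.356 lunations, so 6 complete cycles and 10.51 d into the next.
The Moon has covered 10.51/29.531 of its cycle, so θ ≈ 360° × 10.51/29.531 = 128.2°.
Illuminated fraction = (1 − cos 128.2°)/2 = (1 − (-0.618))/2 ≈ 0.809, so 81%.

81%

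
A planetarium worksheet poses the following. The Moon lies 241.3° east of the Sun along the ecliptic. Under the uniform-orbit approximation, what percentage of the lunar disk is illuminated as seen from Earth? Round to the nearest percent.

cos 241.3° = (-0.480), so f = (1 − (-0.480))/2 = 0.740, i.e. 74%.

74%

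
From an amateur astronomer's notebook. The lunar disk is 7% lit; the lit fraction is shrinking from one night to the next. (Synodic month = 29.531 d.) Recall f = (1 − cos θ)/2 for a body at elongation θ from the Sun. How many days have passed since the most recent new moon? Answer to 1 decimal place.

From f = (1 − cos θ)/2: cos θ = 1 − 2×0.07 = 0.860; arccos → 30.7°.
A waning Moon lies in 180°–360°, so θ = 360° − 30.7° = 329.3°.
That fraction of the synodic month is 329.3/360 × 29.531 d ≈ 27.01 d.

27.0 days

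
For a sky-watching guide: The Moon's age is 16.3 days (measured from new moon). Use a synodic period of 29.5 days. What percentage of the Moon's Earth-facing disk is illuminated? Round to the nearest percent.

Phase angle: θ = 360°·(16.3 d)/(29.5 d) = 198.9°.
cos 198.9° = (-0.946), so f = (1 − (-0.946))/2 = 0.973, so 97%.

97%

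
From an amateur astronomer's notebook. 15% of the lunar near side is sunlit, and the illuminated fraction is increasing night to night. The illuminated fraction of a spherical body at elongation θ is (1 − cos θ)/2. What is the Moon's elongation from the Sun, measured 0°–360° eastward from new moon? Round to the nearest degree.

Invert f = (1 − cos θ)/2 to get cos θ = 1 − 2(0.15) = 0.700, hence θ₀ = arccos 0.700 = 45.6°.
The Moon is waxing (0°–180°), so θ = 45.6° directly.

46°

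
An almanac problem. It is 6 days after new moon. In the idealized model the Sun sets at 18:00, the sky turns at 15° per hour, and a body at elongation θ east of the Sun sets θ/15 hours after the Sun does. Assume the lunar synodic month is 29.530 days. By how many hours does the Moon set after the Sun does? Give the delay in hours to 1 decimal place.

4.9 h

Elongation θ = 360° × 6/29.530 ≈ 73.1°.
At 15° of sky rotation per hour, 73.1° corresponds to a 4.88 h lag.
So the Moon sets 4.88 h after the Sun.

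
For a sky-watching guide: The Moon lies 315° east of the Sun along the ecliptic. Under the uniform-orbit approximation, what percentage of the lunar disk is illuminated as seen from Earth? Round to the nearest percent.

15%

Half-versine of 315°: (1 − 0.707)/2 = 0.146, i.e. 15%.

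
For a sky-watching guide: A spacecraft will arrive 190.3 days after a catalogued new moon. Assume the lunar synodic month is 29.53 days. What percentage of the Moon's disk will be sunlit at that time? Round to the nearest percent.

Reduce mod P: 190.3 − 6×29.53 = 13.12 d into the current lunation.
The Moon has covered 13.12/29.53 of its cycle, so θ ≈ 360° × 13.12/29.53 = 159.9°.
With cos θ = (-0.939), the lit fraction is (1 − (-0.939))/2 ≈ 0.970, so 97%.

97%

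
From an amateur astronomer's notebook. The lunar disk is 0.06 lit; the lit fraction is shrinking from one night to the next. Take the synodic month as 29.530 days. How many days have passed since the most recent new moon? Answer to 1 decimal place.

27.2 days

From f = (1 − cos θ)/2: cos θ = 1 − 2×0.06 = 0.880; arccos → 28.4°.
A waning Moon lies in 180°–360°, so θ = 360° − 28.4° = 331.6°.
At 360°/29.530 d per day, 331.6° corresponds to 27.20 days.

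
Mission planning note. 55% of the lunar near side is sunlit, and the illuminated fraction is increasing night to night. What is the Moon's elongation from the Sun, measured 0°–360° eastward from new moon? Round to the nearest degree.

cos θ = 1 − 2f = -0.100, giving a principal value of 95.7°.
Waxing ⇒ before full, so θ = 95.7°.

96°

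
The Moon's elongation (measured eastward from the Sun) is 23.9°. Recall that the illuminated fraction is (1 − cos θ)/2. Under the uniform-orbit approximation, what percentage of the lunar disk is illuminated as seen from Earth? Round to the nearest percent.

cos 23.9° = 0.914, so f = (1 − 0.914)/2 = 0.043, i.e. 4%.

4%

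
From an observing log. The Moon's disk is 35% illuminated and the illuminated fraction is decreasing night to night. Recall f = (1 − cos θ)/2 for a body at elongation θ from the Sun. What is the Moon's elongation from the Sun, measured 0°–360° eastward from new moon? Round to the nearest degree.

Invert f = (1 − cos θ)/2 to get cos θ = 1 − 2(0.35) = 0.300, hence θ₀ = arccos 0.300 = 72.5°.
Since the Moon is past full (waning), take the reflex angle: θ = 360° − 72.5° = 287.5°.

287°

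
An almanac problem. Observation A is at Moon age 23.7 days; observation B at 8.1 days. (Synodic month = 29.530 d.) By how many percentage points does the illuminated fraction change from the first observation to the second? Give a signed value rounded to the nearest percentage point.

+24 percentage points

θ₁ = 360° × 23.7/29.530 = 288.9°, f₁ = (1 − cos θ₁)/2 = 0.338.
θ₂ = 360° × 8.1/29.530 = 98.7°, f₂ = (1 − cos θ₂)/2 = 0.576.
Change = f₂ − f₁ = +0.238 → +24 percentage points.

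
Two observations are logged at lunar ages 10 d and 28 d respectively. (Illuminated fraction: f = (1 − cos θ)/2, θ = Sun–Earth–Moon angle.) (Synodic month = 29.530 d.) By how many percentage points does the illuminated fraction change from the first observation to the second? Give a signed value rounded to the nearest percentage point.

-74 pp

θ₁ = 360° × 10/29.530 = 121.9°, f₁ = (1 − cos θ₁)/2 = 0.764.
θ₂ = 360° × 28/29.530 = 341.3°, f₂ = (1 − cos θ₂)/2 = 0.026.
Change = f₂ − f₁ = -0.738 → -74 percentage points.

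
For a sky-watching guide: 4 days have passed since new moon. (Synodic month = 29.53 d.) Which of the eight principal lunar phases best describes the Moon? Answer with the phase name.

At 4/29.53 of the cycle, θ ≈ 49° — the waxing crescent range.

waxing crescent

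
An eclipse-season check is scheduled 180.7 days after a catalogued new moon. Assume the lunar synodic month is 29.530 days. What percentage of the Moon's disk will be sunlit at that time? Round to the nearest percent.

180.7 d spans 6 complete synodic months (6 × 29.530 = 177.18 d) plus 3.52 d.
The Moon has covered 3.52/29.530 of its cycle, so θ ≈ 360° × 3.52/29.530 = 42.9°.
With cos θ = 0.732, the lit fraction is (1 − 0.732)/2 ≈ 0.134, so 13%.

13%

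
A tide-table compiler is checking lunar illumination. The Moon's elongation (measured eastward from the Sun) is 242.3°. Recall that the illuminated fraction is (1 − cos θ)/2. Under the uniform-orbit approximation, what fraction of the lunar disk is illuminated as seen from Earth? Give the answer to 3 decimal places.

0.732

f = (1 − cos 242.3°)/2 = (1 − (-0.465))/2 ≈ 0.732.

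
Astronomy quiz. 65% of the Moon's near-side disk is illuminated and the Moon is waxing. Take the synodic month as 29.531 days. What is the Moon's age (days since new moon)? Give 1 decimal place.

8.8 days

cos θ = 1 − 2f = -0.300, giving a principal value of 107.5°.
Before full moon the principal value applies: θ = 107.5°.
That fraction of the synodic month is 107.5/360 × 29.531 d ≈ 8.81 d.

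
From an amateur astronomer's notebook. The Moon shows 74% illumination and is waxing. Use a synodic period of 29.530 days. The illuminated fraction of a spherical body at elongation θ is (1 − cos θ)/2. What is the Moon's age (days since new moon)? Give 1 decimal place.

cos θ = 1 − 2f = -0.480, giving a principal value of 118.7°.
Waxing ⇒ before full, so θ = 118.7°.
Age = 29.530 × 118.7°/360° ≈ 9.74 days.

9.7 days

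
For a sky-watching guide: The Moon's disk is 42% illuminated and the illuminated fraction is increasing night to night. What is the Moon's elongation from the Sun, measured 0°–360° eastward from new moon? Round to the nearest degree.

From f = (1 − cos θ)/2: cos θ = 1 − 2×0.42 = 0.160; arccos → 80.8°.
The Moon is waxing (0°–180°), so θ = 80.8° directly.

81°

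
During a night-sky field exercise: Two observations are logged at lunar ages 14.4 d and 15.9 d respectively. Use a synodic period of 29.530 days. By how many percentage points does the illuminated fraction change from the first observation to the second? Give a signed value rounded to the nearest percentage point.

First observation: θ = 360°·14.4/29.530 = 175.6°, so f = 0.998.
Second observation: θ = 193.8°, f = 0.985.
Δf = 0.985 − 0.998 = -0.013, i.e. -1 pp.

-1 percentage points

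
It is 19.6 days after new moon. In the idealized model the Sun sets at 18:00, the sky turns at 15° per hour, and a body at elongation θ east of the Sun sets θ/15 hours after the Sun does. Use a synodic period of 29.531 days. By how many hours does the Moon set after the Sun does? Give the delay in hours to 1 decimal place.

15.9 h

Elongation θ = 360° × 19.6/29.531 ≈ 238.9°.
The Moon trails the Sun by θ/15 = 238.9/15 ≈ 15.93 hours.
So the Moon sets 15.93 h after the Sun.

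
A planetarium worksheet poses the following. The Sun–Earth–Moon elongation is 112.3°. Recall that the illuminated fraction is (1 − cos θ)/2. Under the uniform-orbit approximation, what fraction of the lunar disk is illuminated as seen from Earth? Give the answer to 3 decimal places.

0.690

cos 112.3° = (-0.379), so f = (1 − (-0.379))/2 = 0.690.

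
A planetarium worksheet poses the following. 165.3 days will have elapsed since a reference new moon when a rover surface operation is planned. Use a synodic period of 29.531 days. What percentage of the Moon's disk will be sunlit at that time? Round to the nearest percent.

91%

165.3 d spans 5 complete synodic months (5 × 29.531 = 147.66 d) plus 17.65 d.
The Moon has covered 17.65/29.531 of its cycle, so θ ≈ 360° × 17.65/29.531 = 215.1°.
cos 215.1° = (-0.818), so f = (1 − (-0.818))/2 = 0.909, so 91%.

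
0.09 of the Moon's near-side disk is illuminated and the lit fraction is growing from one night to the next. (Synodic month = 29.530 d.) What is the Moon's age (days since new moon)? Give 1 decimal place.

From f = (1 − cos θ)/2: cos θ = 1 − 2×0.09 = 0.820; arccos → 34.9°.
Before full moon the principal value applies: θ = 34.9°.
That fraction of the synodic month is 34.9/360 × 29.530 d ≈ 2.86 d.

2.9 days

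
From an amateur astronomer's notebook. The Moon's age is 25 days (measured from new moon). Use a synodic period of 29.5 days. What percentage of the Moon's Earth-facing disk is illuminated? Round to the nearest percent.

21%

Elongation θ = 360° × 25/29.5 ≈ 305.1°.
cos 305.1° = 0.575, so f = (1 − 0.575)/2 = 0.213, so 21%.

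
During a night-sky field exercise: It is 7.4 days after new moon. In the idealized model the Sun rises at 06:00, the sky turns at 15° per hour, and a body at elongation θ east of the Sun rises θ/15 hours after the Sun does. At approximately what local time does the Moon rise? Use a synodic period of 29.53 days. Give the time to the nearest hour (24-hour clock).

12:00

The Moon has covered 7.4/29.53 of its cycle, so θ ≈ 360° × 7.4/29.53 = 90.2°.
At 15° of sky rotation per hour, 90.2° corresponds to a 6.01 h lag.
06:00 + 6.01 h ≈ 12:01 → 12:00 to the nearest hour.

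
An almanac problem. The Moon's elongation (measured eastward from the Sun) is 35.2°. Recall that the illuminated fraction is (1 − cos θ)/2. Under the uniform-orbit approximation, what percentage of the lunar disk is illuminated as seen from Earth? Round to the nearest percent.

Half-versine of 35.2°: (1 − 0.817)/2 = 0.091, i.e. 9%.

9%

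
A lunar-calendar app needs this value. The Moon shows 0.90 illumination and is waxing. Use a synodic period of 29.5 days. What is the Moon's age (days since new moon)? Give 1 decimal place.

Invert f = (1 − cos θ)/2 to get cos θ = 1 − 2(0.90) = -0.800, hence θ₀ = arccos -0.800 = 143.1°.
Waxing ⇒ before full, so θ = 143.1°.
Age = 29.5 × 143.1°/360° ≈ 11.73 days.

11.7 days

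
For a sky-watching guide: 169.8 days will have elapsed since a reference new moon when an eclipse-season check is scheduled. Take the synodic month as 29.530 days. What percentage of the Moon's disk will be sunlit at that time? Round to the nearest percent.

50%

169.8 d spans 5 complete synodic months (5 × 29.530 = 147.65 d) plus 22.15 d.
Phase angle: θ = 360°·(22.15 d)/(29.530 d) = 270.0°.
With cos θ = 0.001, the lit fraction is (1 − 0.001)/2 ≈ 0.500, so 50%.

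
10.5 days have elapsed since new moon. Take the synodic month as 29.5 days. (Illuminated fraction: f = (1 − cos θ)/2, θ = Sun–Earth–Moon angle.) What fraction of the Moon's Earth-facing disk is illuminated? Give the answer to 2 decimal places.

The Moon has covered 10.5/29.5 of its cycle, so θ ≈ 360° × 10.5/29.5 = 128.1°.
cos 128.1° = (-0.618), so f = (1 − (-0.618))/2 = 0.809.

0.81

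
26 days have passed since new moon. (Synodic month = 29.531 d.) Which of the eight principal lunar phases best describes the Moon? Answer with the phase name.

At 26/29.531 of the cycle, θ ≈ 317° — the waning crescent range.

waning crescent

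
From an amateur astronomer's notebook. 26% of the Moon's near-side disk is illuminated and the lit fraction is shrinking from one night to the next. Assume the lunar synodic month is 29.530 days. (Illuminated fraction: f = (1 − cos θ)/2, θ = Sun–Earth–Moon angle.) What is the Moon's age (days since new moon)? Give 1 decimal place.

24.5 days

Invert f = (1 − cos θ)/2 to get cos θ = 1 − 2(0.26) = 0.480, hence θ₀ = arccos 0.480 = 61.3°.
Since the Moon is past full (waning), take the reflex angle: θ = 360° − 61.3° = 298.7°.
Age = 29.530 × 298.7°/360° ≈ 24.50 days.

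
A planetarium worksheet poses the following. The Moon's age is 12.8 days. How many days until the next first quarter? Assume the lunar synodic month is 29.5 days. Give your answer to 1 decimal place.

First quarter occurs at elongation 90°, i.e. at age 29.5 × 90/360 = 7.375 d.
This lunation's first quarter (7.375 d) has passed, so add one period: 36.875 − 12.8 = 24.075 days.

24.1 days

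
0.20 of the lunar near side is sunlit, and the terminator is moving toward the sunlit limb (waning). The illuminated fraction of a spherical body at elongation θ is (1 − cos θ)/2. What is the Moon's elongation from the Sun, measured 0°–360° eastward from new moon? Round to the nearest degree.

Invert f = (1 − cos θ)/2 to get cos θ = 1 − 2(0.20) = 0.600, hence θ₀ = arccos 0.600 = 53.1°.
Waning ⇒ past full, so θ = 360° − 53.1° = 306.9°.

307°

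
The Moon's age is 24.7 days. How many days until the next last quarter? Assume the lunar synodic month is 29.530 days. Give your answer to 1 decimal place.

Last quarter is 0.75 of the way through the cycle: age 0.75 × 29.530 = 22.148 d.
This lunation's last quarter (22.148 d) has passed, so add one period: 51.678 − 24.7 = 26.978 days.

27.0 days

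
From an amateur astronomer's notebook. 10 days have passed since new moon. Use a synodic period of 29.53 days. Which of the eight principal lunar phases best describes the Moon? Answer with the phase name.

θ ≈ 360° × 10/29.53 = 122°, which falls in the waxing gibbous sector.

waxing gibbous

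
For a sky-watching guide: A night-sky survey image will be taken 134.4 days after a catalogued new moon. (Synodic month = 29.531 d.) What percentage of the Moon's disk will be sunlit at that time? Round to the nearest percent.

97%

134.4 d spans 4 complete synodic months (4 × 29.531 = 118.12 d) plus 16.28 d.
Phase angle: θ = 360°·(16.28 d)/(29.531 d) = 198.4°.
With cos θ = (-0.949), the lit fraction is (1 − (-0.949))/2 ≈ 0.974, so 97%.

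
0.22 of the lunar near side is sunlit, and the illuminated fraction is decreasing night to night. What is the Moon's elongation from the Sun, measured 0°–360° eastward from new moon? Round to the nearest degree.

304°

cos θ = 1 − 2f = 0.560, giving a principal value of 55.9°.
Since the Moon is past full (waning), take the reflex angle: θ = 360° − 55.9° = 304.1°.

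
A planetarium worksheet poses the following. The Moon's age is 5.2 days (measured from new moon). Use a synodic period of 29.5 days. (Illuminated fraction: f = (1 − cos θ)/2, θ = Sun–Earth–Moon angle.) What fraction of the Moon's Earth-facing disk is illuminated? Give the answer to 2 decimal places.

Phase angle: θ = 360°·(5.2 d)/(29.5 d) = 63.5°.
Illuminated fraction = (1 − cos 63.5°)/2 = (1 − 0.447)/2 ≈ 0.277.

0.28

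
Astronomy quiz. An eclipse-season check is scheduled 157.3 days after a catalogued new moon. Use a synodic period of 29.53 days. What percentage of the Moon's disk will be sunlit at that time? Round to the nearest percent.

157.3/29.53 = 5.327 lunations, so 5 complete cycles and 9.65 d into the next.
Phase angle: θ = 360°·(9.65 d)/(29.53 d) = 117.6°.
Illuminated fraction = (1 − cos 117.6°)/2 = (1 − (-0.464))/2 ≈ 0.732, so 73%.

73%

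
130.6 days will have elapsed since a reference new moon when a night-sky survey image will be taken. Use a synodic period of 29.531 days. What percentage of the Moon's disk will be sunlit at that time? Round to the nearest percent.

94%

130.6/29.531 = 4.422 lunations, so 4 complete cycles and 12.48 d into the next.
Phase angle: θ = 360°·(12.48 d)/(29.531 d) = 152.1°.
With cos θ = (-0.884), the lit fraction is (1 − (-0.884))/2 ≈ 0.942, so 94%.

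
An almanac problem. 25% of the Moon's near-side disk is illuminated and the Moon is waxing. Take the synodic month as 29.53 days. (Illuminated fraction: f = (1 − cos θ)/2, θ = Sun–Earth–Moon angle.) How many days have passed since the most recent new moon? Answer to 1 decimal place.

4.9 days

Invert f = (1 − cos θ)/2 to get cos θ = 1 − 2(0.25) = 0.500, hence θ₀ = arccos 0.500 = 60.0°.
The Moon is waxing (0°–180°), so θ = 60.0° directly.
Age = 29.53 × 60.0°/360° ≈ 4.92 days.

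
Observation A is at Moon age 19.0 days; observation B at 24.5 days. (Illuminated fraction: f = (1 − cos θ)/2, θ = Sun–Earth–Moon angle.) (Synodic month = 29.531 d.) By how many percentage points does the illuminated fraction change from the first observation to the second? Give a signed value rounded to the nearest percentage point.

-55 pp

First observation: θ = 360°·19.0/29.531 = 231.6°, so f = 0.810.
Second observation: θ = 298.7°, f = 0.260.
Δf = 0.260 − 0.810 = -0.550, i.e. -55 pp.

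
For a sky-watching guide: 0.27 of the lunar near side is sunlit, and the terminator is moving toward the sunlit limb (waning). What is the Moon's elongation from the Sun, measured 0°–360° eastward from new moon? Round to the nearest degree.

Invert f = (1 − cos θ)/2 to get cos θ = 1 − 2(0.27) = 0.460, hence θ₀ = arccos 0.460 = 62.6°.
Waning ⇒ past full, so θ = 360° − 62.6° = 297.4°.

297°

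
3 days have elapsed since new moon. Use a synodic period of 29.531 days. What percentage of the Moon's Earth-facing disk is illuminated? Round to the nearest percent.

Phase angle: θ = 360°·(3 d)/(29.531 d) = 36.6°.
Illuminated fraction = (1 − cos 36.6°)/2 = (1 − 0.803)/2 ≈ 0.098, so 10%.

10%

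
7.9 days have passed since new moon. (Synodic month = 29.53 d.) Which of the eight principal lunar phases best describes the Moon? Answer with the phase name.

first quarter

At 7.9/29.53 of the cycle, θ ≈ 96° — the first quarter range.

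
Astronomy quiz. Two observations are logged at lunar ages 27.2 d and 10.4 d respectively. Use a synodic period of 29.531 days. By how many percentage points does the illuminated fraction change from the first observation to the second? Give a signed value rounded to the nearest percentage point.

+74 pp

θ₁ = 360° × 27.2/29.531 = 331.6°, f₁ = (1 − cos θ₁)/2 = 0.060.
θ₂ = 360° × 10.4/29.531 = 126.8°, f₂ = (1 − cos θ₂)/2 = 0.799.
Change = f₂ − f₁ = +0.739 → +74 percentage points.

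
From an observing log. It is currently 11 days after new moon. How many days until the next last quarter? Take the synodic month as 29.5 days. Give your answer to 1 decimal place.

Last quarter occurs at elongation 270°, i.e. at age 29.5 × 270/360 = 22.125 d.
That is 22.125 − 11 = 11.125 days ahead.

11.1 days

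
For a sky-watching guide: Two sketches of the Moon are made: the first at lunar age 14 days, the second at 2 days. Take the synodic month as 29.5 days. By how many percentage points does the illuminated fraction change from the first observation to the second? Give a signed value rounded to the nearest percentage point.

θ₁ = 360° × 14/29.5 = 170.8°, f₁ = (1 − cos θ₁)/2 = 0.994.
θ₂ = 360° × 2/29.5 = 24.4°, f₂ = (1 − cos θ₂)/2 = 0.045.
Change = f₂ − f₁ = -0.949 → -95 percentage points.

-95 percentage points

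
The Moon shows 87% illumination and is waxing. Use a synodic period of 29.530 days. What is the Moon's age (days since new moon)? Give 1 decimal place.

From f = (1 − cos θ)/2: cos θ = 1 − 2×0.87 = -0.740; arccos → 137.7°.
Before full moon the principal value applies: θ = 137.7°.
Age = 29.530 × 137.7°/360° ≈ 11.30 days.

11.3 days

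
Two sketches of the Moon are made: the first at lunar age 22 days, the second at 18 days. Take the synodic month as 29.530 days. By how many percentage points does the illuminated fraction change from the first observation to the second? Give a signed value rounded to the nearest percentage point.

+37 pp

θ₁ = 360° × 22/29.530 = 268.2°, f₁ = (1 − cos θ₁)/2 = 0.516.
θ₂ = 360° × 18/29.530 = 219.4°, f₂ = (1 − cos θ₂)/2 = 0.886.
Change = f₂ − f₁ = +0.370 → +37 percentage points.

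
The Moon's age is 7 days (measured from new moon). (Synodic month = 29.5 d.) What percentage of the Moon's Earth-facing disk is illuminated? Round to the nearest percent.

46%

Elongation θ = 360° × 7/29.5 ≈ 85.4°.
cos 85.4° = 0.080, so f = (1 − 0.080)/2 = 0.460, so 46%.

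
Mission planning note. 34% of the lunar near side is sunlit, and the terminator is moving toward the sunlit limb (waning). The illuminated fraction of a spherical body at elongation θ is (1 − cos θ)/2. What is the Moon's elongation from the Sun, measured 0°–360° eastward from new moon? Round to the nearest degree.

289°

From f = (1 − cos θ)/2: cos θ = 1 − 2×0.34 = 0.320; arccos → 71.3°.
A waning Moon lies in 180°–360°, so θ = 360° − 71.3° = 288.7°.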